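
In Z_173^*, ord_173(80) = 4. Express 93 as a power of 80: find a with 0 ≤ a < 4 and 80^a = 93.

3

Successive powers of 80 modulo 173:
  80^0=1  80^1=80  80^2=172  80^3=93
So 80^3 ≡ 93 (mod 173), giving a = 3.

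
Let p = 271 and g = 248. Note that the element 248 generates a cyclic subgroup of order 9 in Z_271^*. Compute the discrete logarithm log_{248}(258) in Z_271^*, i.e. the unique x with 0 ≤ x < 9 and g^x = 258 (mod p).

2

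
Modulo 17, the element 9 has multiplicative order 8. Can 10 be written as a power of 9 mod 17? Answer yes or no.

no

10 ∈ ⟨9⟩ iff 10^8 ≡ 1 (mod 17), since |⟨9⟩| = 8.
10^8 mod 17 = 16.
Since 16 ≠ 1, 10 does not lie in the subgroup.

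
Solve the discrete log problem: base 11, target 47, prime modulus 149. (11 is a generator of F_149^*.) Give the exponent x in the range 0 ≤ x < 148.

42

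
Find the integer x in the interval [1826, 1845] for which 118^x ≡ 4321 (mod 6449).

1845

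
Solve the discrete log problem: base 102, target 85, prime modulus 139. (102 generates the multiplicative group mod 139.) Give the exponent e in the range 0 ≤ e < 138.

Baby-step giant-step with m = ceil(sqrt(138)) = 12.
Baby table (102^j mod 139 for j=0..11):
  0:1  1:102  2:118  3:82  4:24  5:85  6:52  7:22
  8:20  9:94  10:136  11:111
Giant step factor: 102^(-12) ≡ 64 (mod 139).
Scan 85·64^i mod 139 for i = 0, 1, …:
  i=0: 85
Match at i=0, j=5: e = 0·12 + 5 = 5.

5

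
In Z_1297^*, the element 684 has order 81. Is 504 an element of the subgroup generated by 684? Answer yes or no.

504 ∈ ⟨684⟩ iff 504^81 ≡ 1 (mod 1297), since |⟨684⟩| = 81.
504^81 mod 1297 = 1.
Since 1 = 1, 504 lies in the subgroup.

yes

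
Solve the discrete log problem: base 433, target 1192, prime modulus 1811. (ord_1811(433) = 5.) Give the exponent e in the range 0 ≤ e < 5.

Successive powers of 433 modulo 1811:
  433^0=1  433^1=433  433^2=956  433^3=1040  433^4=1192
So 433^4 ≡ 1192 (mod 1811), giving e = 4.

4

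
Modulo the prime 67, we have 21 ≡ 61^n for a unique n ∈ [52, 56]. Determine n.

Compute 61^52 mod 67 = 65, then multiply by 61 repeatedly:
  61^52=65  61^53=12  61^54=62  61^55=30  61^56=21
Found 21 at exponent 56.

56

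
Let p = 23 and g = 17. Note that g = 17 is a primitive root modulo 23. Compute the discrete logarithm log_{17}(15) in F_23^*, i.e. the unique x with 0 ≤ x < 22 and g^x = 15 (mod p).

15

Successive powers of 17 modulo 23:
  17^0=1  17^1=17  17^2=13  17^3=14  17^4=8  17^5=21
  17^6=12  17^7=20  17^8=18  17^9=7  17^10=4  17^11=22
  17^12=6  17^13=10  17^14=9  17^15=15
So 17^15 ≡ 15 (mod 23), giving x = 15.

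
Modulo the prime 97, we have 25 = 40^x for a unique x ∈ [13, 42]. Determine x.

14

Compute 40^13 mod 97 = 37, then multiply by 40 repeatedly:
  40^13=37  40^14=25
Found 25 at exponent 14.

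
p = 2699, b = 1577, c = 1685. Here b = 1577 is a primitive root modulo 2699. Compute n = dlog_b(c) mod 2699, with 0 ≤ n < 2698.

Baby-step giant-step with m = ceil(sqrt(2698)) = 52.
Baby table (1577^j mod 2699 for j=0..51):
  0:1  1:1577  2:1150  3:2521  4:2689  5:424  6:1995  7:1780
  8:100  9:1158  10:1642  11:1093  12:1699  13:1915  14:2473  15:2565
  16:1903  17:2442  18:2260  19:1340  20:2562  21:2570  22:1691  23:95
  24:1370  25:1290  26:1983  27:1749  28:2494  29:595  30:1762  31:1403
  32:2050  33:2147  34:1273  35:2164  36:1092  37:122  38:765  39:2651
  40:2575  41:1479  42:447  43:480  44:1240  45:1404  46:928  47:598
  48:1095  49:2154  50:1516  51:2117
Giant step factor: 1577^(-52) ≡ 2366 (mod 2699).
Scan 1685·2366^i mod 2699 for i = 0, 1, …:
  i=0: 1685   i=1: 287   i=2: 1593   i=3: 1234
  i=4: 2025   i=5: 425   i=6: 1522   i=7: 586
  i=8: 1889   i=9: 2529     …   i=41: 2241
  i=42: 1370
Match at i=42, j=24: n = 42·52 + 24 = 2208.

2208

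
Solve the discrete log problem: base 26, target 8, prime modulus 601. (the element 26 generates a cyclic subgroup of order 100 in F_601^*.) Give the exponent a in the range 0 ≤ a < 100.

48

Baby-step giant-step with m = ceil(sqrt(100)) = 10.
Baby table (26^j mod 601 for j=0..9):
  0:1  1:26  2:75  3:147  4:216  5:207  6:574  7:500
  8:379  9:238
Giant step factor: 26^(-10) ≡ 287 (mod 601).
Scan 8·287^i mod 601 for i = 0, 1, …:
  i=0: 8   i=1: 493   i=2: 256   i=3: 150
  i=4: 379
Match at i=4, j=8: a = 4·10 + 8 = 48.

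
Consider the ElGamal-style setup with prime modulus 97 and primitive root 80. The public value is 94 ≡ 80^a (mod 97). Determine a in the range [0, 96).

Baby-step giant-step with m = ceil(sqrt(96)) = 10.
Baby table (80^j mod 97 for j=0..9):
  0:1  1:80  2:95  3:34  4:4  5:29  6:89  7:39
  8:16  9:19
Giant step factor: 80^(-10) ≡ 3 (mod 97).
Scan 94·3^i mod 97 for i = 0, 1, …:
  i=0: 94   i=1: 88   i=2: 70   i=3: 16
Match at i=3, j=8: a = 3·10 + 8 = 38.

38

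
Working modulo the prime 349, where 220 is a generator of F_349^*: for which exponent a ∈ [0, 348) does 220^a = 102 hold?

69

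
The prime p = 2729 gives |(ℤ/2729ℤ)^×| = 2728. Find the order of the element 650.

1364

The order of 650 must divide p − 1 = 2728 = 2^3 · 11 · 31.
Divisors: 1, 2, 4, 8, 11, 22, 31, 44, 62, 88, 124, 248, 341, 682, 1364, 2728.
Check each in increasing order: 650^1 ≡ 650;  650^2 ≡ 2234;  650^4 ≡ 2144;  650^8 ≡ 1100;  650^11 ≡ 1739;  650^22 ≡ 389;  650^31 ≡ 778;  650^44 ≡ 1226;  650^62 ≡ 2175;  650^88 ≡ 2126;  650^124 ≡ 1268;  650^248 ≡ 443;  650^341 ≡ 1627;  650^682 ≡ 2728;  650^1364 ≡ 1.
Smallest exponent giving 1 is 1364.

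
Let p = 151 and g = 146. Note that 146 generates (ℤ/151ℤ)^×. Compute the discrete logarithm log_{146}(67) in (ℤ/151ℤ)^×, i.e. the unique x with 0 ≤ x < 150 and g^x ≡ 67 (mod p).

99

Baby-step giant-step with m = ceil(sqrt(150)) = 13.
Baby table (146^j mod 151 for j=0..12):
  0:1  1:146  2:25  3:26  4:21  5:46  6:72  7:93
  8:139  9:60  10:2  11:141  12:50
Giant step factor: 146^(-13) ≡ 61 (mod 151).
Scan 67·61^i mod 151 for i = 0, 1, …:
  i=0: 67   i=1: 10   i=2: 6   i=3: 64
  i=4: 129   i=5: 17   i=6: 131   i=7: 139
Match at i=7, j=8: x = 7·13 + 8 = 99.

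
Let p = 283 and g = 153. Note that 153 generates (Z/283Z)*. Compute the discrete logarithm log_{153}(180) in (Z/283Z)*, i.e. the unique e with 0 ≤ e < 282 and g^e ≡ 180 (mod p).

91

Baby-step giant-step with m = ceil(sqrt(282)) = 17.
Baby table (153^j mod 283 for j=0..16):
  0:1  1:153  2:203  3:212  4:174  5:20  6:230  7:98
  8:278  9:84  10:117  11:72  12:262  13:183  14:265  15:76
  16:25
Giant step factor: 153^(-17) ≡ 126 (mod 283).
Scan 180·126^i mod 283 for i = 0, 1, …:
  i=0: 180   i=1: 40   i=2: 229   i=3: 271
  i=4: 186   i=5: 230
Match at i=5, j=6: e = 5·17 + 6 = 91.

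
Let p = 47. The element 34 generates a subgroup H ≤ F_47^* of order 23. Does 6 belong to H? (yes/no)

6 ∈ ⟨34⟩ iff 6^23 ≡ 1 (mod 47), since |⟨34⟩| = 23.
6^23 mod 47 = 1.
Since 1 = 1, 6 lies in the subgroup.

yes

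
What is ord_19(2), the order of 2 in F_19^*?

The order of 2 must divide p − 1 = 18 = 2 · 3^2.
Divisors: 1, 2, 3, 6, 9, 18.
Check each in increasing order: 2^1 ≡ 2;  2^2 ≡ 4;  2^3 ≡ 8;  2^6 ≡ 7;  2^9 ≡ 18;  2^18 ≡ 1.
Smallest exponent giving 1 is 18.

18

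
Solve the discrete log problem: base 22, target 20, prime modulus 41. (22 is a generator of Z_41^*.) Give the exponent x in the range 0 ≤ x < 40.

Successive powers of 22 modulo 41:
  22^0=1  22^1=22  22^2=33  22^3=29  22^4=23  22^5=14
  22^6=21  22^7=11  22^8=37  22^9=35  22^10=32  22^11=7
  22^12=31  22^13=26  22^14=39  22^15=38  22^16=16  22^17=24
  22^18=36  22^19=13  22^20=40  22^21=19  22^22=8  22^23=12
  22^24=18  22^25=27  22^26=20
So 22^26 ≡ 20 (mod 41), giving x = 26.

26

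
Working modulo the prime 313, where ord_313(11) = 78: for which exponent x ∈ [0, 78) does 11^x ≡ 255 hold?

21

Successive powers of 11 modulo 313:
  11^0=1  11^1=11  11^2=121  11^3=79  11^4=243  11^5=169
  11^6=294  11^7=104  11^8=205  11^9=64  11^10=78  11^11=232
  11^12=48  11^13=215  11^14=174  11^15=36  11^16=83  11^17=287
  11^18=27  11^19=297  11^20=137  11^21=255
So 11^21 ≡ 255 (mod 313), giving x = 21.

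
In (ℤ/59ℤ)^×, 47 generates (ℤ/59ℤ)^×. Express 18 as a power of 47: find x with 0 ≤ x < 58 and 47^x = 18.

17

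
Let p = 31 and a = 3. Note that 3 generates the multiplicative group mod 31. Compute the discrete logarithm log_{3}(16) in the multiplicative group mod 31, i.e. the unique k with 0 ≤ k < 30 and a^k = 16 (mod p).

6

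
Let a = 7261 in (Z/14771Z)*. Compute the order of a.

7385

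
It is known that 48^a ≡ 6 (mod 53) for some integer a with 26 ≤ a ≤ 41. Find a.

38

Compute 48^26 mod 53 = 52, then multiply by 48 repeatedly:
  48^26=52  48^27=5  48^28=28  48^29=19  48^30=11
  48^31=51  48^32=10  48^33=3  48^34=38  48^35=22
  48^36=49  48^37=20  48^38=6
Found 6 at exponent 38.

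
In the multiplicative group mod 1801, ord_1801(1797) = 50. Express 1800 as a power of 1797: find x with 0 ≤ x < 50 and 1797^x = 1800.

Baby-step giant-step with m = ceil(sqrt(50)) = 8.
Baby table (1797^j mod 1801 for j=0..7):
  0:1  1:1797  2:16  3:1737  4:256  5:777  6:494  7:1626
Giant step factor: 1797^(-8) ≡ 512 (mod 1801).
Scan 1800·512^i mod 1801 for i = 0, 1, …:
  i=0: 1800   i=1: 1289   i=2: 802   i=3: 1797
Match at i=3, j=1: x = 3·8 + 1 = 25.

25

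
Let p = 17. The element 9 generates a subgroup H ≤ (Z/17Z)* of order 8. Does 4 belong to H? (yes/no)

yes

⟨9⟩ has order 8; its elements mod 17 are {1, 2, 4, 8, 9, 13, 15, 16}.
4 is in this set.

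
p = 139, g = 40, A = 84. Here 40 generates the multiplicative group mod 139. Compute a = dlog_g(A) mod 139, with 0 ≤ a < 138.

Successive powers of 40 modulo 139:
  40^0=1  40^1=40  40^2=71  40^3=60  40^4=37  40^5=90
  40^6=125  40^7=135  40^8=118  40^9=133  40^10=38  40^11=130
  40^12=57  40^13=56  40^14=16  40^15=84
So 40^15 ≡ 84 (mod 139), giving a = 15.

15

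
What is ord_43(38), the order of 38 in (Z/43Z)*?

The order of 38 must divide p − 1 = 42 = 2 · 3 · 7.
Divisors: 1, 2, 3, 6, 7, 14, 21, 42.
Check each in increasing order: 38^1 ≡ 38;  38^2 ≡ 25;  38^3 ≡ 4;  38^6 ≡ 16;  38^7 ≡ 6;  38^14 ≡ 36;  38^21 ≡ 1.
Smallest exponent giving 1 is 21.

21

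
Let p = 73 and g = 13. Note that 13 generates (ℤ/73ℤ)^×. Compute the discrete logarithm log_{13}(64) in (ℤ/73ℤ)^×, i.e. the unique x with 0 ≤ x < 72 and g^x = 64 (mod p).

Baby-step giant-step with m = ceil(sqrt(72)) = 9.
Baby table (13^j mod 73 for j=0..8):
  0:1  1:13  2:23  3:7  4:18  5:15  6:49  7:53
  8:32
Giant step factor: 13^(-9) ≡ 63 (mod 73).
Scan 64·63^i mod 73 for i = 0, 1, …:
  i=0: 64   i=1: 17   i=2: 49
Match at i=2, j=6: x = 2·9 + 6 = 24.

24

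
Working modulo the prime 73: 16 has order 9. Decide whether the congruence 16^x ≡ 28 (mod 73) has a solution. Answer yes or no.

⟨16⟩ has order 9; its elements mod 73 are {1, 2, 4, 8, 16, 32, 37, 55, 64}.
28 is not in this set.

no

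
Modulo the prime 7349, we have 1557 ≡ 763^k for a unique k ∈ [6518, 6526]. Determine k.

Compute 763^6518 mod 7349 = 3979, then multiply by 763 repeatedly:
  763^6518=3979  763^6519=840  763^6520=1557
Found 1557 at exponent 6520.

6520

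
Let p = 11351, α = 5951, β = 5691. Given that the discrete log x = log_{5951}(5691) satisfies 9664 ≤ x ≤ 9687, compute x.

9675

Compute 5951^9664 mod 11351 = 755, then multiply by 5951 repeatedly:
  5951^9664=755  5951^9665=9360  5951^9666=2003  5951^9667=1303  5951^9668=1420
  5951^9669=5276  5951^9670=610  5951^9671=9141  5951^9672=4099  5951^9673=11201
  5951^9674=4079  5951^9675=5691
Found 5691 at exponent 9675.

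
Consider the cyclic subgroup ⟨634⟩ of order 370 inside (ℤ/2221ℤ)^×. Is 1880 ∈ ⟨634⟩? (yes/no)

1880 ∈ ⟨634⟩ iff 1880^370 ≡ 1 (mod 2221), since |⟨634⟩| = 370.
1880^370 mod 2221 = 544.
Since 544 ≠ 1, 1880 does not lie in the subgroup.

no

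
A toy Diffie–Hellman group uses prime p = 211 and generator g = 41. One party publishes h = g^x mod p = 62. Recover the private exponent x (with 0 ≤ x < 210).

Baby-step giant-step with m = ceil(sqrt(210)) = 15.
Baby table (41^j mod 211 for j=0..14):
  0:1  1:41  2:204  3:135  4:49  5:110  6:79  7:74
  8:80  9:115  10:73  11:39  12:122  13:149  14:201
Giant step factor: 41^(-15) ≡ 88 (mod 211).
Scan 62·88^i mod 211 for i = 0, 1, …:
  i=0: 62   i=1: 181   i=2: 103   i=3: 202
  i=4: 52   i=5: 145   i=6: 100   i=7: 149
Match at i=7, j=13: x = 7·15 + 13 = 118.

118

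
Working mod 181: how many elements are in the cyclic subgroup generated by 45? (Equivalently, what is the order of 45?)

45

The order of 45 must divide p − 1 = 180 = 2^2 · 3^2 · 5.
Divisors: 1, 2, 3, 4, 5, 6, 9, 10, 12, 15, 18, 20, 30, 36, 45, 60, 90, 180.
Check each in increasing order: 45^1 ≡ 45;  45^2 ≡ 34;  45^3 ≡ 82;  45^4 ≡ 70;  45^5 ≡ 73;  45^6 ≡ 27;  45^9 ≡ 42;  45^10 ≡ 80;  45^12 ≡ 5;  45^15 ≡ 48;  45^18 ≡ 135;  45^20 ≡ 65;  45^30 ≡ 132;  45^36 ≡ 125;  45^45 ≡ 1.
Smallest exponent giving 1 is 45.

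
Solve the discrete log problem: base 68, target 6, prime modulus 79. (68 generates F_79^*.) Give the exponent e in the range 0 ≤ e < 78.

Baby-step giant-step with m = ceil(sqrt(78)) = 9.
Baby table (68^j mod 79 for j=0..8):
  0:1  1:68  2:42  3:12  4:26  5:30  6:65  7:75
  8:44
Giant step factor: 68^(-9) ≡ 71 (mod 79).
Scan 6·71^i mod 79 for i = 0, 1, …:
  i=0: 6   i=1: 31   i=2: 68
Match at i=2, j=1: e = 2·9 + 1 = 19.

19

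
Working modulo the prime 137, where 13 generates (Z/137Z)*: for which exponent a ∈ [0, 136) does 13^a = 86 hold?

75

Baby-step giant-step with m = ceil(sqrt(136)) = 12.
Baby table (13^j mod 137 for j=0..11):
  0:1  1:13  2:32  3:5  4:65  5:23  6:25  7:51
  8:115  9:125  10:118  11:27
Giant step factor: 13^(-12) ≡ 121 (mod 137).
Scan 86·121^i mod 137 for i = 0, 1, …:
  i=0: 86   i=1: 131   i=2: 96   i=3: 108
  i=4: 53   i=5: 111   i=6: 5
Match at i=6, j=3: a = 6·12 + 3 = 75.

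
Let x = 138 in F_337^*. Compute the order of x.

The order of 138 must divide p − 1 = 336 = 2^4 · 3 · 7.
Divisors: 1, 2, 3, 4, 6, 7, 8, 12, 14, 16, 21, 24, 28, 42, 48, 56, 84, 112, 168, 336.
Check each in increasing order: 138^1 ≡ 138;  138^2 ≡ 172;  138^3 ≡ 146;  138^4 ≡ 265;  138^6 ≡ 85;  138^7 ≡ 272;  138^8 ≡ 129;  138^12 ≡ 148;  138^14 ≡ 181;  138^16 ≡ 128;  138^21 ≡ 30;  138^24 ≡ 336;  138^28 ≡ 72;  138^42 ≡ 226;  138^48 ≡ 1.
Smallest exponent giving 1 is 48.

48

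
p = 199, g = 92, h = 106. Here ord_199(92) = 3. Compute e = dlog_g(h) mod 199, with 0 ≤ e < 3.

2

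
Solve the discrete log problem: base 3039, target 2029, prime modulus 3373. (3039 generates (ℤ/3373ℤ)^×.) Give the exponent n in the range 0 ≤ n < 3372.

423

Baby-step giant-step with m = ceil(sqrt(3372)) = 59.
Baby table (3039^j mod 3373 for j=0..58):
  0:1  1:3039  2:247  3:1827  4:295  5:2660  6:2032  7:2658
  8:2700  9:2164  10:2419  11:1574  12:472  13:883  14:1902  15:2229
  16:947  17:764  18:1172  19:3193  20:2779  21:2762  22:1694  23:868
  24:166  25:1897  26:526  27:3085  28:1748  29:3070  30:12  31:2738
  32:2964  33:1686  34:167  35:1563  36:773  37:1539  38:2043  39:2357
  40:2044  41:2023  42:2291  43:477  44:2586  45:3137  46:1245  47:2422
  48:572  49:1213  50:2991  51:2787  52:90  53:297  54:1992  55:2526
  56:2939  57:3290  58:738
Giant step factor: 3039^(-59) ≡ 513 (mod 3373).
Scan 2029·513^i mod 3373 for i = 0, 1, …:
  i=0: 2029   i=1: 1993   i=2: 390   i=3: 1063
  i=4: 2266   i=5: 2146   i=6: 1300   i=7: 2419
Match at i=7, j=10: n = 7·59 + 10 = 423.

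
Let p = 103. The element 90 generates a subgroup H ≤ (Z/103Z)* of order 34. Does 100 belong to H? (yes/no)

100 ∈ ⟨90⟩ iff 100^34 ≡ 1 (mod 103), since |⟨90⟩| = 34.
100^34 mod 103 = 1.
Since 1 = 1, 100 lies in the subgroup.

yes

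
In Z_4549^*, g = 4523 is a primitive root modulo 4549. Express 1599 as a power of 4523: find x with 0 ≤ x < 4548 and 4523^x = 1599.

Baby-step giant-step with m = ceil(sqrt(4548)) = 68.
Baby table (4523^j mod 4549 for j=0..67):
  0:1  1:4523  2:676  3:620  4:2076  5:612  6:2284  7:4302
  8:1873  9:1341  10:1526  11:1265  12:3502  13:4477  14:1872  15:1367
  16:850  17:645  18:1426  19:3865  20:4137  21:1614  22:3526  23:3853
  24:4449  25:2600  26:635  27:1686  28:1654  29:2486  30:3599  31:1955
  32:3758  33:2370  34:2066  35:872  36:73  37:2651  38:3858  39:4319
  40:1431  41:3735  42:2968  43:165  44:259  45:2364  46:2222  47:1365
  48:902  49:3842  50:186  51:4262  52:2913  53:1595  54:4020  55:107
  56:1767  57:4097  58:2654  59:3780  60:1798  61:3291  62:865  63:255
  64:2468  65:4067  66:3434  67:1696
Giant step factor: 4523^(-68) ≡ 3012 (mod 4549).
Scan 1599·3012^i mod 4549 for i = 0, 1, …:
  i=0: 1599   i=1: 3346   i=2: 2117   i=3: 3255
  i=4: 965   i=5: 4318   i=6: 225   i=7: 4448
  i=8: 571   i=9: 330     …   i=52: 1864
  i=53: 902
Match at i=53, j=48: x = 53·68 + 48 = 3652.

3652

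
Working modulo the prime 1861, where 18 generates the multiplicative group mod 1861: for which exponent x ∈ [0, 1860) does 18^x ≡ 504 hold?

Baby-step giant-step with m = ceil(sqrt(1860)) = 44.
Baby table (18^j mod 1861 for j=0..43):
  0:1  1:18  2:324  3:249  4:760  5:653  6:588  7:1279
  8:690  9:1254  10:240  11:598  12:1459  13:208  14:22  15:396
  16:1545  17:1756  18:1832  19:1339  20:1770  21:223  22:292  23:1534
  24:1558  25:129  26:461  27:854  28:484  29:1268  30:492  31:1412
  32:1223  33:1543  34:1720  35:1184  36:841  37:250  38:778  39:977
  40:837  41:178  42:1343  43:1842
Giant step factor: 18^(-44) ≡ 1442 (mod 1861).
Scan 504·1442^i mod 1861 for i = 0, 1, …:
  i=0: 504   i=1: 978   i=2: 1499   i=3: 937
  i=4: 68   i=5: 1284   i=6: 1694   i=7: 1116
  i=8: 1368   i=9: 1857     …   i=33: 1271
  i=34: 1558
Match at i=34, j=24: x = 34·44 + 24 = 1520.

1520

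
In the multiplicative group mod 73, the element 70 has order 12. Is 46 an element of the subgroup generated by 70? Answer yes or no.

yes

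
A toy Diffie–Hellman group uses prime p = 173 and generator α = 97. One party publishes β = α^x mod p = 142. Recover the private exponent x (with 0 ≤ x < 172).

84

Baby-step giant-step with m = ceil(sqrt(172)) = 14.
Baby table (97^j mod 173 for j=0..13):
  0:1  1:97  2:67  3:98  4:164  5:165  6:89  7:156
  8:81  9:72  10:64  11:153  12:136  13:44
Giant step factor: 97^(-14) ≡ 88 (mod 173).
Scan 142·88^i mod 173 for i = 0, 1, …:
  i=0: 142   i=1: 40   i=2: 60   i=3: 90
  i=4: 135   i=5: 116   i=6: 1
Match at i=6, j=0: x = 6·14 + 0 = 84.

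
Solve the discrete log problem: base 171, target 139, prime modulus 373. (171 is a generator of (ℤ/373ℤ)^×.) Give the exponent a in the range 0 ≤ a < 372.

267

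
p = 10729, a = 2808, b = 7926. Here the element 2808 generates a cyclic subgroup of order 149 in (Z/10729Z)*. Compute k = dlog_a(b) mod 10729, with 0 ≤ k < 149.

13

Successive powers of 2808 modulo 10729:
  2808^0=1  2808^1=2808  2808^2=9778  2808^3=1113  2808^4=3165  2808^5=3708
  2808^6=4934  2808^7=3533  2808^8=7068  2808^9=9023  2808^10=5415  2808^11=2327
  2808^12=255  2808^13=7926
So 2808^13 ≡ 7926 (mod 10729), giving k = 13.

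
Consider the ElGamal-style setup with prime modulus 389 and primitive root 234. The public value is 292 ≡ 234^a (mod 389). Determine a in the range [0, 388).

222

Baby-step giant-step with m = ceil(sqrt(388)) = 20.
Baby table (234^j mod 389 for j=0..19):
  0:1  1:234  2:296  3:22  4:91  5:288  6:95  7:57
  8:112  9:145  10:87  11:130  12:78  13:358  14:137  15:160
  16:96  17:291  18:19  19:167
Giant step factor: 234^(-20) ≡ 330 (mod 389).
Scan 292·330^i mod 389 for i = 0, 1, …:
  i=0: 292   i=1: 277   i=2: 384   i=3: 295
  i=4: 100   i=5: 324   i=6: 334   i=7: 133
  i=8: 322   i=9: 63   i=10: 173   i=11: 296
Match at i=11, j=2: a = 11·20 + 2 = 222.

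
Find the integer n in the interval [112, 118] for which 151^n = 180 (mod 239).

114

Compute 151^112 mod 239 = 211, then multiply by 151 repeatedly:
  151^112=211  151^113=74  151^114=180
Found 180 at exponent 114.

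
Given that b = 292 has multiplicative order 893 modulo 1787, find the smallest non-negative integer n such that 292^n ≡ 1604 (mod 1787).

Baby-step giant-step with m = ceil(sqrt(893)) = 30.
Baby table (292^j mod 1787 for j=0..29):
  0:1  1:292  2:1275  3:604  4:1242  5:1690  6:268  7:1415
  8:383  9:1042  10:474  11:809  12:344  13:376  14:785  15:484
  16:155  17:585  18:1055  19:696  20:1301  21:1048  22:439  23:1311
  24:394  25:680  26:203  27:305  28:1497  29:1096
Giant step factor: 292^(-30) ≡ 517 (mod 1787).
Scan 1604·517^i mod 1787 for i = 0, 1, …:
  i=0: 1604   i=1: 100   i=2: 1664   i=3: 741
  i=4: 679   i=5: 791   i=6: 1511   i=7: 268
Match at i=7, j=6: n = 7·30 + 6 = 216.

216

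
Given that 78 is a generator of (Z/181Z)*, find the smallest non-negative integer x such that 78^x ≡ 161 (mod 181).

28

Baby-step giant-step with m = ceil(sqrt(180)) = 14.
Baby table (78^j mod 181 for j=0..13):
  0:1  1:78  2:111  3:151  4:13  5:109  6:176  7:153
  8:169  9:150  10:116  11:179  12:25  13:140
Giant step factor: 78^(-14) ≡ 178 (mod 181).
Scan 161·178^i mod 181 for i = 0, 1, …:
  i=0: 161   i=1: 60   i=2: 1
Match at i=2, j=0: x = 2·14 + 0 = 28.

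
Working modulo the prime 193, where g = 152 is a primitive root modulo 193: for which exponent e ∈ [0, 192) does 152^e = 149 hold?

125

Baby-step giant-step with m = ceil(sqrt(192)) = 14.
Baby table (152^j mod 193 for j=0..13):
  0:1  1:152  2:137  3:173  4:48  5:155  6:14  7:5
  8:181  9:106  10:93  11:47  12:3  13:70
Giant step factor: 152^(-14) ≡ 139 (mod 193).
Scan 149·139^i mod 193 for i = 0, 1, …:
  i=0: 149   i=1: 60   i=2: 41   i=3: 102
  i=4: 89   i=5: 19   i=6: 132   i=7: 13
  i=8: 70
Match at i=8, j=13: e = 8·14 + 13 = 125.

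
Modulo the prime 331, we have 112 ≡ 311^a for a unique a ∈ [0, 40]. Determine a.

25

Compute 311^0 mod 331 = 1, then multiply by 311 repeatedly:
  311^0=1  311^1=311  311^2=69  311^3=275  311^4=127
  311^5=108  311^6=157  311^7=170  311^8=241  311^9=145
  311^10=79  311^11=75  311^12=155  311^13=210  311^14=103
  311^15=257  311^16=156  311^17=190  311^18=172  311^19=201
  311^20=283  311^21=298  311^22=329  311^23=40  311^24=193
  311^25=112
Found 112 at exponent 25.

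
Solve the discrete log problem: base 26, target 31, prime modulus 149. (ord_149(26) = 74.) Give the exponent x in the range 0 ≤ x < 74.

60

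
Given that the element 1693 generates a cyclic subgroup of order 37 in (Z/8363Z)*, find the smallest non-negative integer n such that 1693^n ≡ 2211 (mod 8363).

11

Successive powers of 1693 modulo 8363:
  1693^0=1  1693^1=1693  1693^2=6103  1693^3=4074  1693^4=6170  1693^5=423
  1693^6=5284  1693^7=5765  1693^8=524  1693^9=654  1693^10=3306  1693^11=2211
So 1693^11 ≡ 2211 (mod 8363), giving n = 11.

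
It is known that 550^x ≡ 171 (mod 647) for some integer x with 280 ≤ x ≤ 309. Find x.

Compute 550^280 mod 647 = 576, then multiply by 550 repeatedly:
  550^280=576  550^281=417  550^282=312  550^283=145  550^284=169
  550^285=429  550^286=442  550^287=475  550^288=509  550^289=446
  550^290=87  550^291=619  550^292=128  550^293=524  550^294=285
  550^295=176  550^296=397  550^297=311  550^298=242  550^299=465
  550^300=185  550^301=171
Found 171 at exponent 301.

301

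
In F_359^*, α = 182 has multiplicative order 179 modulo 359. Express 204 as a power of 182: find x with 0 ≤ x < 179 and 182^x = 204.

71

Baby-step giant-step with m = ceil(sqrt(179)) = 14.
Baby table (182^j mod 359 for j=0..13):
  0:1  1:182  2:96  3:240  4:241  5:64  6:160  7:41
  8:282  9:346  10:147  11:188  12:111  13:98
Giant step factor: 182^(-14) ≡ 148 (mod 359).
Scan 204·148^i mod 359 for i = 0, 1, …:
  i=0: 204   i=1: 36   i=2: 302   i=3: 180
  i=4: 74   i=5: 182
Match at i=5, j=1: x = 5·14 + 1 = 71.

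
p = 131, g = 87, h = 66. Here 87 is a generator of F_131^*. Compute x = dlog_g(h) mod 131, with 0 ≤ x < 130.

93

Baby-step giant-step with m = ceil(sqrt(130)) = 12.
Baby table (87^j mod 131 for j=0..11):
  0:1  1:87  2:102  3:97  4:55  5:69  6:108  7:95
  8:12  9:127  10:45  11:116
Giant step factor: 87^(-12) ≡ 105 (mod 131).
Scan 66·105^i mod 131 for i = 0, 1, …:
  i=0: 66   i=1: 118   i=2: 76   i=3: 120
  i=4: 24   i=5: 31   i=6: 111   i=7: 127
Match at i=7, j=9: x = 7·12 + 9 = 93.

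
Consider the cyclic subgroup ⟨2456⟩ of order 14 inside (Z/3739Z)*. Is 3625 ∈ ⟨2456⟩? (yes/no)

3625 ∈ ⟨2456⟩ iff 3625^14 ≡ 1 (mod 3739), since |⟨2456⟩| = 14.
3625^14 mod 3739 = 1649.
Since 1649 ≠ 1, 3625 does not lie in the subgroup.

no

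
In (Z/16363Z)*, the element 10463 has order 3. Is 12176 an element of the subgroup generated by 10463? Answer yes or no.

no

12176 ∈ ⟨10463⟩ iff 12176^3 ≡ 1 (mod 16363), since |⟨10463⟩| = 3.
12176^3 mod 16363 = 9066.
Since 9066 ≠ 1, 12176 does not lie in the subgroup.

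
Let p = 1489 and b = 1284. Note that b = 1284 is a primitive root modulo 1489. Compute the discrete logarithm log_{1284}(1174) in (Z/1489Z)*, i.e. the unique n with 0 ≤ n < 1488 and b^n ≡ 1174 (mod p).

Baby-step giant-step with m = ceil(sqrt(1488)) = 39.
Baby table (1284^j mod 1489 for j=0..38):
  0:1  1:1284  2:333  3:229  4:703  5:318  6:326  7:175
  8:1350  9:204  10:1361  11:927  12:557  13:468  14:845  15:988
  16:1453  17:1424  18:1413  19:690  20:5  21:464  22:176  23:1145
  24:537  25:101  26:141  27:875  28:794  29:1020  30:849  31:168
  32:1296  33:851  34:1247  35:473  36:1309  37:1164  38:1109
Giant step factor: 1284^(-39) ≡ 1183 (mod 1489).
Scan 1174·1183^i mod 1489 for i = 0, 1, …:
  i=0: 1174   i=1: 1094   i=2: 261   i=3: 540
  i=4: 39   i=5: 1467   i=6: 776   i=7: 784
  i=8: 1314   i=9: 1435     …   i=26: 633
  i=27: 1361
Match at i=27, j=10: n = 27·39 + 10 = 1063.

1063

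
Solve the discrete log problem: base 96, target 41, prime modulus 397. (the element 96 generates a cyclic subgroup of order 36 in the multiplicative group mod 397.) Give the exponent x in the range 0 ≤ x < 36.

5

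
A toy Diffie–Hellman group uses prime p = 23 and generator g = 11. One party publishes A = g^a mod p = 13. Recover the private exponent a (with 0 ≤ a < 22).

4

Successive powers of 11 modulo 23:
  11^0=1  11^1=11  11^2=6  11^3=20  11^4=13
So 11^4 ≡ 13 (mod 23), giving a = 4.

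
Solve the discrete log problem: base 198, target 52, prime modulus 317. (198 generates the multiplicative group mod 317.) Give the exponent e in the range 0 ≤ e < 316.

213

Baby-step giant-step with m = ceil(sqrt(316)) = 18.
Baby table (198^j mod 317 for j=0..17):
  0:1  1:198  2:213  3:13  4:38  5:233  6:169  7:177
  8:176  9:295  10:82  11:69  12:31  13:115  14:263  15:86
  16:227  17:249
Giant step factor: 198^(-18) ≡ 112 (mod 317).
Scan 52·112^i mod 317 for i = 0, 1, …:
  i=0: 52   i=1: 118   i=2: 219   i=3: 119
  i=4: 14   i=5: 300   i=6: 315   i=7: 93
  i=8: 272   i=9: 32   i=10: 97   i=11: 86
Match at i=11, j=15: e = 11·18 + 15 = 213.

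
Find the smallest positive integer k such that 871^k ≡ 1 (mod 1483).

1482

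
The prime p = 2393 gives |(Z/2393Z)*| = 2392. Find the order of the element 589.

1196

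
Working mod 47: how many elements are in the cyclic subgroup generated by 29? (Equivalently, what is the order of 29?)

46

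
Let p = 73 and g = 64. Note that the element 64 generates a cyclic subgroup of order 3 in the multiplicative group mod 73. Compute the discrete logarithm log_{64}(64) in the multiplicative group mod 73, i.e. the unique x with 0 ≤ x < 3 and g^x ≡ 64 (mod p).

1

Successive powers of 64 modulo 73:
  64^0=1  64^1=64
So 64^1 ≡ 64 (mod 73), giving x = 1.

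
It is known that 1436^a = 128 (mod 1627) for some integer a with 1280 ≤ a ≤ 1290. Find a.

1281

Compute 1436^1280 mod 1627 = 1473, then multiply by 1436 repeatedly:
  1436^1280=1473  1436^1281=128
Found 128 at exponent 1281.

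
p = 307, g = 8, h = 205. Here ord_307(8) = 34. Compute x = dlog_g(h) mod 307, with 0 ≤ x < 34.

Successive powers of 8 modulo 307:
  8^0=1  8^1=8  8^2=64  8^3=205
So 8^3 ≡ 205 (mod 307), giving x = 3.

3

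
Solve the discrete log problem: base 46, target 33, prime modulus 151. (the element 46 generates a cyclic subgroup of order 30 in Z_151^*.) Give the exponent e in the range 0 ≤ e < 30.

Successive powers of 46 modulo 151:
  46^0=1  46^1=46  46^2=2  46^3=92  46^4=4  46^5=33
So 46^5 ≡ 33 (mod 151), giving e = 5.

5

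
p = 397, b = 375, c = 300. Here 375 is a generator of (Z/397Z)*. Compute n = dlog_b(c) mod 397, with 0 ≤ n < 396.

Baby-step giant-step with m = ceil(sqrt(396)) = 20.
Baby table (375^j mod 397 for j=0..19):
  0:1  1:375  2:87  3:71  4:26  5:222  6:277  7:258
  8:279  9:214  10:56  11:356  12:108  13:6  14:265  15:125
  16:29  17:156  18:141  19:74
Giant step factor: 375^(-20) ≡ 129 (mod 397).
Scan 300·129^i mod 397 for i = 0, 1, …:
  i=0: 300   i=1: 191   i=2: 25   i=3: 49
  i=4: 366   i=5: 368   i=6: 229   i=7: 163
  i=8: 383   i=9: 179     …   i=14: 119
  i=15: 265
Match at i=15, j=14: n = 15·20 + 14 = 314.

314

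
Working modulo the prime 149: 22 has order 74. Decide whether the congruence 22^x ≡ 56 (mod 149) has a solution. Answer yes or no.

no

56 ∈ ⟨22⟩ iff 56^74 ≡ 1 (mod 149), since |⟨22⟩| = 74.
56^74 mod 149 = 148.
Since 148 ≠ 1, 56 does not lie in the subgroup.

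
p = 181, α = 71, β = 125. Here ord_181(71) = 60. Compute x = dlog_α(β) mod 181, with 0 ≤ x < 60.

12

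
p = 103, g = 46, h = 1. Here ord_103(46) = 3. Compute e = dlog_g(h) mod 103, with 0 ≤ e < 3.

Successive powers of 46 modulo 103:
  46^0=1
So 46^0 ≡ 1 (mod 103), giving e = 0.

0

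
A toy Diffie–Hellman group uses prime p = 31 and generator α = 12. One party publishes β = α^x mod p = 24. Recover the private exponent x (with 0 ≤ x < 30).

7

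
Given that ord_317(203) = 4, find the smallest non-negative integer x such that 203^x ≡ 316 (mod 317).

2

Successive powers of 203 modulo 317:
  203^0=1  203^1=203  203^2=316
So 203^2 ≡ 316 (mod 317), giving x = 2.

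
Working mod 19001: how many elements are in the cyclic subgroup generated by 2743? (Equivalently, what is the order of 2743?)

3800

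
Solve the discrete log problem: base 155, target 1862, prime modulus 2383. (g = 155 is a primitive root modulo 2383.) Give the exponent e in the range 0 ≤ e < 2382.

870

Baby-step giant-step with m = ceil(sqrt(2382)) = 49.
Baby table (155^j mod 2383 for j=0..48):
  0:1  1:155  2:195  3:1629  4:2280  5:716  6:1362  7:1406
  8:1077  9:125  10:311  11:545  12:1070  13:1423  14:1329  15:1057
  16:1791  17:1177  18:1327  19:747  20:1401  21:302  22:1533  23:1698
  24:1060  25:2256  26:1762  27:1448  28:438  29:1166  30:2005  31:985
  32:163  33:1435  34:806  35:1014  36:2275  37:2324  38:387  39:410
  40:1592  41:1311  42:650  43:664  44:451  45:798  46:2157  47:715
  48:1207
Giant step factor: 155^(-49) ≡ 1161 (mod 2383).
Scan 1862·1161^i mod 2383 for i = 0, 1, …:
  i=0: 1862   i=1: 401   i=2: 876   i=3: 1878
  i=4: 2296   i=5: 1462   i=6: 686   i=7: 524
  i=8: 699   i=9: 1319     …   i=16: 41
  i=17: 2324
Match at i=17, j=37: e = 17·49 + 37 = 870.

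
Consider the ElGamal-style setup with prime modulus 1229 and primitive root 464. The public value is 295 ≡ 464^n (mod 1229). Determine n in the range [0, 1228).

Successive powers of 464 modulo 1229:
  464^0=1  464^1=464  464^2=221  464^3=537  464^4=910  464^5=693
  464^6=783  464^7=757  464^8=983  464^9=153  464^10=939  464^11=630
  464^12=1047  464^13=353  464^14=335  464^15=586  464^16=295
So 464^16 ≡ 295 (mod 1229), giving n = 16.

16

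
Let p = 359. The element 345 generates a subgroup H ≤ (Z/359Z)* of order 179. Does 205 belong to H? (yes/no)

205 ∈ ⟨345⟩ iff 205^179 ≡ 1 (mod 359), since |⟨345⟩| = 179.
205^179 mod 359 = 1.
Since 1 = 1, 205 lies in the subgroup.

yes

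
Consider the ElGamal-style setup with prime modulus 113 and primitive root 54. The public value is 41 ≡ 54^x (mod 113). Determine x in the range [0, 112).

66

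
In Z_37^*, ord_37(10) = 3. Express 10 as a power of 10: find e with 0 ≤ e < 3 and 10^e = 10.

1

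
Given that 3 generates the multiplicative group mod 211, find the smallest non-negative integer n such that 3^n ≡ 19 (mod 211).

28

Successive powers of 3 modulo 211:
  3^0=1  3^1=3  3^2=9  3^3=27  3^4=81  3^5=32
  3^6=96  3^7=77  3^8=20  3^9=60  3^10=180  3^11=118
  3^12=143  3^13=7  3^14=21  3^15=63  3^16=189  3^17=145
  3^18=13  3^19=39  3^20=117  3^21=140  3^22=209  3^23=205
  3^24=193  3^25=157  3^26=49  3^27=147  3^28=19
So 3^28 ≡ 19 (mod 211), giving n = 28.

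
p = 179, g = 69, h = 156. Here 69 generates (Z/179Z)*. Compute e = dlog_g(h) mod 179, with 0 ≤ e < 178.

50

Baby-step giant-step with m = ceil(sqrt(178)) = 14.
Baby table (69^j mod 179 for j=0..13):
  0:1  1:69  2:107  3:44  4:172  5:54  6:146  7:50
  8:49  9:159  10:52  11:8  12:15  13:140
Giant step factor: 69^(-14) ≡ 149 (mod 179).
Scan 156·149^i mod 179 for i = 0, 1, …:
  i=0: 156   i=1: 153   i=2: 64   i=3: 49
Match at i=3, j=8: e = 3·14 + 8 = 50.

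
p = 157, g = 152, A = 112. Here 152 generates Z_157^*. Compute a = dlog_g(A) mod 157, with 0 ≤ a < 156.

9

Baby-step giant-step with m = ceil(sqrt(156)) = 13.
Baby table (152^j mod 157 for j=0..12):
  0:1  1:152  2:25  3:32  4:154  5:15  6:82  7:61
  8:9  9:112  10:68  11:131  12:130
Giant step factor: 152^(-13) ≡ 107 (mod 157).
Scan 112·107^i mod 157 for i = 0, 1, …:
  i=0: 112
Match at i=0, j=9: a = 0·13 + 9 = 9.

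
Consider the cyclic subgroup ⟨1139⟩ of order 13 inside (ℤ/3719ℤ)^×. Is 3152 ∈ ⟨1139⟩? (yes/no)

⟨1139⟩ has order 13; its elements mod 3719 are {1, 200, 359, 431, 663, 727, 941, 1139, 2250, 2435, 2810, 3109, 3530}.
3152 is not in this set.

no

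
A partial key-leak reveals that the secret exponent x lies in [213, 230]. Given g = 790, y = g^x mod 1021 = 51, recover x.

224

Compute 790^213 mod 1021 = 497, then multiply by 790 repeatedly:
  790^213=497  790^214=566  790^215=963  790^216=125  790^217=734
  790^218=953  790^219=393  790^220=86  790^221=554  790^222=672
  790^223=981  790^224=51
Found 51 at exponent 224.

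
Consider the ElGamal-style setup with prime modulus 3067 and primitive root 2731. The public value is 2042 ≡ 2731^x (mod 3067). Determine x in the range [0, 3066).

111

Baby-step giant-step with m = ceil(sqrt(3066)) = 56.
Baby table (2731^j mod 3067 for j=0..55):
  0:1  1:2731  2:2484  3:2667  4:2519  5:108  6:516  7:1443
  8:2805  9:2156  10:2463  11:522  12:2494  13:2374  14:2823  15:2242
  16:1170  17:2523  18:1831  19:1251  20:2910  21:613  22:2588  23:1460
  24:160  25:1446  26:1797  27:407  28:1263  29:1945  30:2818  31:855
  32:1018  33:1456  34:1504  35:711  36:330  37:2599  38:831  39:2948
  40:113  41:1903  42:1595  43:805  44:2483  45:3003  46:35  47:508
  48:1064  49:1335  50:2289  51:713  52:2725  53:1433  54:31  55:1852
Giant step factor: 2731^(-56) ≡ 839 (mod 3067).
Scan 2042·839^i mod 3067 for i = 0, 1, …:
  i=0: 2042   i=1: 1852
Match at i=1, j=55: x = 1·56 + 55 = 111.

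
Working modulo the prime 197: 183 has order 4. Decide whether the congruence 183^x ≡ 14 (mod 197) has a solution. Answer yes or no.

yes

⟨183⟩ has order 4; its elements mod 197 are {1, 14, 183, 196}.
14 is in this set.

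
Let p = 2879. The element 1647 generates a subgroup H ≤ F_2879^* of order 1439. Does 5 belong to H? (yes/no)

5 ∈ ⟨1647⟩ iff 5^1439 ≡ 1 (mod 2879), since |⟨1647⟩| = 1439.
5^1439 mod 2879 = 1.
Since 1 = 1, 5 lies in the subgroup.

yes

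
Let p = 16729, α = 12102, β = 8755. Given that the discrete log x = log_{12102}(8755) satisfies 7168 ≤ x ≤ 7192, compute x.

7177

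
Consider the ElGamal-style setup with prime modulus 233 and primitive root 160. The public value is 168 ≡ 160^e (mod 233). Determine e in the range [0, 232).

11

Successive powers of 160 modulo 233:
  160^0=1  160^1=160  160^2=203  160^3=93  160^4=201  160^5=6
  160^6=28  160^7=53  160^8=92  160^9=41  160^10=36  160^11=168
So 160^11 ≡ 168 (mod 233), giving e = 11.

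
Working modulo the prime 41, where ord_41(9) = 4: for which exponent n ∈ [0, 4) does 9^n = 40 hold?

2

Successive powers of 9 modulo 41:
  9^0=1  9^1=9  9^2=40
So 9^2 ≡ 40 (mod 41), giving n = 2.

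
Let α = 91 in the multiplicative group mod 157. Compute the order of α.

156

The order of 91 must divide p − 1 = 156 = 2^2 · 3 · 13.
Divisors: 1, 2, 3, 4, 6, 12, 13, 26, 39, 52, 78, 156.
Check each in increasing order: 91^1 ≡ 91;  91^2 ≡ 117;  91^3 ≡ 128;  91^4 ≡ 30;  91^6 ≡ 56;  91^12 ≡ 153;  91^13 ≡ 107;  91^26 ≡ 145;  91^39 ≡ 129;  91^52 ≡ 144;  91^78 ≡ 156;  91^156 ≡ 1.
Smallest exponent giving 1 is 156.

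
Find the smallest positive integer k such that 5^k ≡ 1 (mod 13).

The order of 5 must divide p − 1 = 12 = 2^2 · 3.
Divisors: 1, 2, 3, 4, 6, 12.
Check each in increasing order: 5^1 ≡ 5;  5^2 ≡ 12;  5^3 ≡ 8;  5^4 ≡ 1.
Smallest exponent giving 1 is 4.

4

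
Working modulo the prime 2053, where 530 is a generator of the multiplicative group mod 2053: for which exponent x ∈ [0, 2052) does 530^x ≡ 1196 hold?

448

Baby-step giant-step with m = ceil(sqrt(2052)) = 46.
Baby table (530^j mod 2053 for j=0..45):
  0:1  1:530  2:1692  3:1652  4:982  5:1051  6:667  7:394
  8:1467  9:1476  10:87  11:944  12:1441  13:14  14:1261  15:1105
  16:545  17:1430  18:343  19:1126  20:1410  21:8  22:134  23:1218
  24:898  25:1697  26:196  27:1230  28:1099  29:1471  30:1543  31:696
  32:1393  33:1263  34:112  35:1876  36:628  37:254  38:1175  39:691
  40:796  41:1015  42:64  43:1072  44:1532  45:1025
Giant step factor: 530^(-46) ≡ 909 (mod 2053).
Scan 1196·909^i mod 2053 for i = 0, 1, …:
  i=0: 1196   i=1: 1127   i=2: 2049   i=3: 470
  i=4: 206   i=5: 431   i=6: 1709   i=7: 1413
  i=8: 1292   i=9: 112
Match at i=9, j=34: x = 9·46 + 34 = 448.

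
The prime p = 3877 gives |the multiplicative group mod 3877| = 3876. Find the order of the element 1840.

3876

The order of 1840 must divide p − 1 = 3876 = 2^2 · 3 · 17 · 19.
Divisors: 1, 2, 3, 4, 6, 12, 17, 19, 34, 38, 51, 57, 68, 76, 102, 114, 204, 228, 323, 646, 969, 1292, 1938, 3876.
Check each in increasing order: 1840^1 ≡ 1840;  1840^2 ≡ 979;  1840^3 ≡ 2432;  1840^4 ≡ 822;  1840^6 ≡ 2199;  1840^12 ≡ 982;  1840^17 ≡ 3799;  1840^19 ≡ 1178;  1840^34 ≡ 2207;  1840^38 ≡ 3595;  1840^51 ≡ 2319;  1840^57 ≡ 1226;  1840^68 ≡ 1337;  1840^76 ≡ 1984;  1840^102 ≡ 362;  1840^114 ≡ 2677;  1840^204 ≡ 3103;  1840^228 ≡ 1633;  1840^323 ≡ 15;  1840^646 ≡ 225;  1840^969 ≡ 3375;  1840^1292 ≡ 224;  1840^1938 ≡ 3876;  1840^3876 ≡ 1.
Smallest exponent giving 1 is 3876.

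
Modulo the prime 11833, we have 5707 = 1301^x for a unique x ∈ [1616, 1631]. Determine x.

1621

Compute 1301^1616 mod 11833 = 2313, then multiply by 1301 repeatedly:
  1301^1616=2313  1301^1617=3631  1301^1618=2564  1301^1619=10691  1301^1620=5216
  1301^1621=5707
Found 5707 at exponent 1621.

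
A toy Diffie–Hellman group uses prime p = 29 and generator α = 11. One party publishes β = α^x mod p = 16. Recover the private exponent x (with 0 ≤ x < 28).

Successive powers of 11 modulo 29:
  11^0=1  11^1=11  11^2=5  11^3=26  11^4=25  11^5=14
  11^6=9  11^7=12  11^8=16
So 11^8 ≡ 16 (mod 29), giving x = 8.

8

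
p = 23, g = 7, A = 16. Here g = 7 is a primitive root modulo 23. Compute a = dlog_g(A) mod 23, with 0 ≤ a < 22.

Successive powers of 7 modulo 23:
  7^0=1  7^1=7  7^2=3  7^3=21  7^4=9  7^5=17
  7^6=4  7^7=5  7^8=12  7^9=15  7^10=13  7^11=22
  7^12=16
So 7^12 ≡ 16 (mod 23), giving a = 12.

12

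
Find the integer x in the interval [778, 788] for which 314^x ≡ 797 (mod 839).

Compute 314^778 mod 839 = 144, then multiply by 314 repeatedly:
  314^778=144  314^779=749  314^780=266  314^781=463  314^782=235
  314^783=797
Found 797 at exponent 783.

783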